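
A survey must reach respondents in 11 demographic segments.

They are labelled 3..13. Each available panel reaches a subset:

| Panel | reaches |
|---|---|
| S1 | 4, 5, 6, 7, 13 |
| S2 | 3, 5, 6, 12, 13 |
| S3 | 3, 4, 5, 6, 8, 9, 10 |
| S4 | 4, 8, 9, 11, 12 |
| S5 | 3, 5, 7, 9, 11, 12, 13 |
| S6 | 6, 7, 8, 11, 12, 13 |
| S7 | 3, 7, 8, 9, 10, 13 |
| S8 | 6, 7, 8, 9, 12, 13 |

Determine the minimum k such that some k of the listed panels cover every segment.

Take {S3, S6}. Their union is {3, 4, 5, 6, 7, 8, 9, 10, 11, 12, 13}, which is all 11 segments.
No single panel has all 11 segments (the largest, S3, has 7), so 2 is optimal.

2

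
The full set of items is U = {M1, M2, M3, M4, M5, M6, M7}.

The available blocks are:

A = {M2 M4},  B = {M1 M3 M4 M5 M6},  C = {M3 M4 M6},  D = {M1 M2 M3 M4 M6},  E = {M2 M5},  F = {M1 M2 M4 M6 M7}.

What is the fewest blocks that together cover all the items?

Take {B, F}. Their union is {M1, M2, M3, M4, M5, M6, M7}, which is all 7 items.
No single block has all 7 items (the largest, B, has 5), so 2 is optimal.

2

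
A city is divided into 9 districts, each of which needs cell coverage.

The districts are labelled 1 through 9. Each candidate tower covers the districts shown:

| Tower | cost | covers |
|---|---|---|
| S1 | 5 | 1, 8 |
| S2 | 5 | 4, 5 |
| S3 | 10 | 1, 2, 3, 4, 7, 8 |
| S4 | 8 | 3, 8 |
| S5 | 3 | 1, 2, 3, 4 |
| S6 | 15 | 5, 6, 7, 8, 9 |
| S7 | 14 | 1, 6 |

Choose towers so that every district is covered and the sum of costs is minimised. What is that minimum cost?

18

S5, S6 together cover every district (S5 ∪ S6 = {1, 2, 3, 4, 5, 6, 7, 8, 9}); total cost 3 + 15 = 18.
No covering selection has total cost below 18.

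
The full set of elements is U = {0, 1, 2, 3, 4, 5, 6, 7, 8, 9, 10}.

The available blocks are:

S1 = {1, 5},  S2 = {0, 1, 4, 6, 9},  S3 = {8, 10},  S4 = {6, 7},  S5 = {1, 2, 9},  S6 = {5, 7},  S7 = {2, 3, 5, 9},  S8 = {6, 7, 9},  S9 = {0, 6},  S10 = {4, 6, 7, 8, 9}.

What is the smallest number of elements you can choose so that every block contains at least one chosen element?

4

The 4 elements {5, 6, 9, 10} hit every block.
The blocks S3, S5, S6, S9 are pairwise disjoint, so any hitting set needs a separate element for each — at least 4. Hence 4 is optimal.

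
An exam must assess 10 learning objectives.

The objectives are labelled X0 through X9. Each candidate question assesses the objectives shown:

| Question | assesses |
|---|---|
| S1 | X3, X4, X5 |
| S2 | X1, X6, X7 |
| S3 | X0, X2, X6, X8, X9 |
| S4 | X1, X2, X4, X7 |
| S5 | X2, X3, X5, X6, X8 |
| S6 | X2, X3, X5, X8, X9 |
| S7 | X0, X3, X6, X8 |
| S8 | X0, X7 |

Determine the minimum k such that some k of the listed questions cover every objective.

3

S4 and S6 and S7 together: S4 ∪ S6 ∪ S7 = {X0, X1, X2, X3, X4, X5, X6, X7, X8, X9} — every objective is covered.
No 2 of the 8 questions cover everything (all 28 combinations miss at least one objective), so 3 is optimal.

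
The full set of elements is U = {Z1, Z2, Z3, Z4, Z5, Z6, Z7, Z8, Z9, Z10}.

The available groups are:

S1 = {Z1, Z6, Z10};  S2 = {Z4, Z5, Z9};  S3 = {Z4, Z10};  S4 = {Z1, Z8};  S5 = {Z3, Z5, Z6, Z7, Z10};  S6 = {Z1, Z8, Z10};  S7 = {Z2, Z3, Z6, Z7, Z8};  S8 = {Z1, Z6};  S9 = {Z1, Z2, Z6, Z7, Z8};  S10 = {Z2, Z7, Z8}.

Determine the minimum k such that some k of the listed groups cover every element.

Take {S2, S5, S9}. Their union is {Z1, Z2, Z3, Z4, Z5, Z6, Z7, Z8, Z9, Z10}, which is all 10 elements.
Only S2 contains Z9, so S2 is forced; the remaining 7 elements need at least 2 more groups (each remaining group adds at most 5) — so at least 3 groups are needed, and 3 is optimal.

3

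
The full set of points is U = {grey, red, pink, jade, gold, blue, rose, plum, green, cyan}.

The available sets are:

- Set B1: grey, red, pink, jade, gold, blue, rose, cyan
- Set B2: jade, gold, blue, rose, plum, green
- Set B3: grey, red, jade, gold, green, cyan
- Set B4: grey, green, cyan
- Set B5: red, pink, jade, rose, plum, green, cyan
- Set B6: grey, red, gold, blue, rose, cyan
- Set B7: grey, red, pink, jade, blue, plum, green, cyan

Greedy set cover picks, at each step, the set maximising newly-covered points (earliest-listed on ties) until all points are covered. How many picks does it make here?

Greedy: pick B1 (covers 8 new) → pick B2 (covers 2 new). Total picks: 2.

2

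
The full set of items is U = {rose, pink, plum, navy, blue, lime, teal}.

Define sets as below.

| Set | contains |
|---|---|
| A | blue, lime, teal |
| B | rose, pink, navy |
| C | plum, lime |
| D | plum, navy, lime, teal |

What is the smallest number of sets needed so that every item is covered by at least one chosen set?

3

A and B and D together: A ∪ B ∪ D = {rose, pink, plum, navy, blue, lime, teal} — every item is covered.
Only B contains rose, so B is forced; the remaining 4 items need at least 2 more sets (each remaining set adds at most 3) — so at least 3 sets are needed, and 3 is optimal.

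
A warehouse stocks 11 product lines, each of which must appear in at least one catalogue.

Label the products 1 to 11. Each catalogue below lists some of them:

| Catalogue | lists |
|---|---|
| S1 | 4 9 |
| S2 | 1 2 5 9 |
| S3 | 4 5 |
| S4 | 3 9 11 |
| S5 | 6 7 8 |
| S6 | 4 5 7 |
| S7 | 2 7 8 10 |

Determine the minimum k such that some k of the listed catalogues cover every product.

S1 and S2 and S4 and S5 and S7 together: S1 ∪ S2 ∪ S4 ∪ S5 ∪ S7 = {1, 2, 3, 4, 5, 6, 7, 8, 9, 10, 11} — every product is covered.
No 4 of the 7 catalogues cover everything (all 35 combinations miss at least one product), so 5 is optimal.

5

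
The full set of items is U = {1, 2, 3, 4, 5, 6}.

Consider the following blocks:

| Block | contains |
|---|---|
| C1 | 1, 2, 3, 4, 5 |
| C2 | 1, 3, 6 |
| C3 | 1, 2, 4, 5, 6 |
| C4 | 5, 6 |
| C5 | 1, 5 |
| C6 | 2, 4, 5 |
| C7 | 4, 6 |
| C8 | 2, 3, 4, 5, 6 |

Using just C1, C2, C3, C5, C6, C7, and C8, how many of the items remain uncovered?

0

Union of C1, C2, C3, C5, C6, C7, C8 = {1, 2, 3, 4, 5, 6} — that's every item, so 0 are uncovered.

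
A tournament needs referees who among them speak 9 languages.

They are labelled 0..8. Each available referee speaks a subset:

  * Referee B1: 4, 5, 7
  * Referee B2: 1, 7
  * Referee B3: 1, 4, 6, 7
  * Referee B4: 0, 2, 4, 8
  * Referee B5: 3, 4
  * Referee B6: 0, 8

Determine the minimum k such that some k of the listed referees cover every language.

4

Take {B1, B3, B4, B5}. Their union is {0, 1, 2, 3, 4, 5, 6, 7, 8}, which is all 9 languages.
Only B5 contains 3, so B5 is forced; the remaining 7 languages need at least 3 more referees (each remaining referee adds at most 3) — so at least 4 referees are needed, and 4 is optimal.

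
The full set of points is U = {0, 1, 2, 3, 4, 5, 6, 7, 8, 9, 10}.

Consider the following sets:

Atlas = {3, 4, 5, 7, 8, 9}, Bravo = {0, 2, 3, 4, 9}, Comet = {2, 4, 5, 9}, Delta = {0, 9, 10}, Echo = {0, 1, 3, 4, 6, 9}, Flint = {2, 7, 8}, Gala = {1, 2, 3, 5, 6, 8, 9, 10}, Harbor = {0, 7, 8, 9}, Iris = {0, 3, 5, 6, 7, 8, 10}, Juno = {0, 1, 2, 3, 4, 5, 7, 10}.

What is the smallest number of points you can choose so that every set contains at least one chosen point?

2

H = {7, 9} meets every set (each contains at least one member of H), and |H| = 2.
The sets Delta, Flint are pairwise disjoint, so any hitting set needs a separate point for each — at least 2. Hence 2 is optimal.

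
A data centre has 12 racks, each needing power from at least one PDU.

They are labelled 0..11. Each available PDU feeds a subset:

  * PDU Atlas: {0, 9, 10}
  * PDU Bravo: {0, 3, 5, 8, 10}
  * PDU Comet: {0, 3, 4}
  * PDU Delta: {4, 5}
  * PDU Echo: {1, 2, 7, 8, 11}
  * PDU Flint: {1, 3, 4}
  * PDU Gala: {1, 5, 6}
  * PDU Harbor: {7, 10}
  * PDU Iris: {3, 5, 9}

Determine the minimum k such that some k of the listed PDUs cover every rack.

Take {Atlas, Comet, Echo, Gala}. Their union is {0, 1, 2, 3, 4, 5, 6, 7, 8, 9, 10, 11}, which is all 12 racks.
Only Gala contains 6, so Gala is forced; the remaining 9 racks need at least 3 more PDUs (each remaining PDU adds at most 4) — so at least 4 PDUs are needed, and 4 is optimal.

4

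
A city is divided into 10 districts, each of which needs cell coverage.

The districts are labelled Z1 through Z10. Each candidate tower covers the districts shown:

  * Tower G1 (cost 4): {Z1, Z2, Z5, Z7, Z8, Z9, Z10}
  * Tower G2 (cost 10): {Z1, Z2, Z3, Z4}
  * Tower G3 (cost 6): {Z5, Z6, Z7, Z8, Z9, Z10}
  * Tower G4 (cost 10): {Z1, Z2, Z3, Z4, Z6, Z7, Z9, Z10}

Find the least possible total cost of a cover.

14

G1, G4 together cover every district (G1 ∪ G4 = {Z1, Z2, Z3, Z4, Z5, Z6, Z7, Z8, Z9, Z10}); total cost 4 + 10 = 14.
No covering selection has total cost below 14.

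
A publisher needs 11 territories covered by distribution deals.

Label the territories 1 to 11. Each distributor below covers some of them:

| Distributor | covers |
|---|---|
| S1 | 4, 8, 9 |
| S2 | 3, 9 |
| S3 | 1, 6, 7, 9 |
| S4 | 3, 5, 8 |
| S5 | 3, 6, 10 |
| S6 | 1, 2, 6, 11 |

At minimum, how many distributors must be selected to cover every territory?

5

Take {S1, S3, S4, S5, S6}. Their union is {1, 2, 3, 4, 5, 6, 7, 8, 9, 10, 11}, which is all 11 territories.
No 4 of the 6 distributors cover everything (all 15 combinations miss at least one territory), so 5 is optimal.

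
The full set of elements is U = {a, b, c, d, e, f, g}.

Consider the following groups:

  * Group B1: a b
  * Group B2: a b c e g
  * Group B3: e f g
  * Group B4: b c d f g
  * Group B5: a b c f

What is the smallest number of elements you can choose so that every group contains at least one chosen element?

H = {a, g} meets every group (each contains at least one member of H), and |H| = 2.
The groups B1, B3 are pairwise disjoint, so any hitting set needs a separate element for each — at least 2. Hence 2 is optimal.

2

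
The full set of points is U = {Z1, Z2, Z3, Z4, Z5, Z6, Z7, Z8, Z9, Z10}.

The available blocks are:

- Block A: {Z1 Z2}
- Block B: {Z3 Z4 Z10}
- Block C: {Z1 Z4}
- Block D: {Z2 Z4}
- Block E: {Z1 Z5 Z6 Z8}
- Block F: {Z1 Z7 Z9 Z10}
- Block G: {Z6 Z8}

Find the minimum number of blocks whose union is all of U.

B, D, E, and F cover everything between them: the union {Z1, Z2, Z3, Z4, Z5, Z6, Z7, Z8, Z9, Z10} is all of U.
No 3 of the 7 blocks cover everything (all 35 combinations miss at least one point), so 4 is optimal.

4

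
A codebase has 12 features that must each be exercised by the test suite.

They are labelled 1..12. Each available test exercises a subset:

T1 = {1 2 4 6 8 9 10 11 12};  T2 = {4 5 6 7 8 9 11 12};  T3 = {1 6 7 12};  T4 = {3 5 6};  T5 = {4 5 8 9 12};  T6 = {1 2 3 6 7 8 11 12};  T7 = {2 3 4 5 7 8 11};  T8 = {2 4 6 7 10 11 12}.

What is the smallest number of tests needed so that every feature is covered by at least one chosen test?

2

Take {T1, T7}. Their union is {1, 2, 3, 4, 5, 6, 7, 8, 9, 10, 11, 12}, which is all 12 features.
No single test has all 12 features (the largest, T1, has 9), so 2 is optimal.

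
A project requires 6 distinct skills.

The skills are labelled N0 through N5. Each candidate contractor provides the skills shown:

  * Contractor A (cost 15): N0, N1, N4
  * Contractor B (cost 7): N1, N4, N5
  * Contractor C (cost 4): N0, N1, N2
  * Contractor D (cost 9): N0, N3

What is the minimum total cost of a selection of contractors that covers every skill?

20

B, C, D together cover every skill (B ∪ C ∪ D = {N0, N1, N2, N3, N4, N5}); total cost 7 + 4 + 9 = 20.
No covering selection has total cost below 20.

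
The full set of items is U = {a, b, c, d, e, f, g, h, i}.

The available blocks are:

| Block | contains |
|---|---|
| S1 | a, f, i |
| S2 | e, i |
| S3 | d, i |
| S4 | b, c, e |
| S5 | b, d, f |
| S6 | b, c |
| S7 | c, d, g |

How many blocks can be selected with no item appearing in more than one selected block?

2

S1, S4 are pairwise disjoint (S1={a,f,i}; S4={b,c,e}).
Every remaining block overlaps one of these, and no 3 of the listed blocks are pairwise disjoint, so 2 is the maximum.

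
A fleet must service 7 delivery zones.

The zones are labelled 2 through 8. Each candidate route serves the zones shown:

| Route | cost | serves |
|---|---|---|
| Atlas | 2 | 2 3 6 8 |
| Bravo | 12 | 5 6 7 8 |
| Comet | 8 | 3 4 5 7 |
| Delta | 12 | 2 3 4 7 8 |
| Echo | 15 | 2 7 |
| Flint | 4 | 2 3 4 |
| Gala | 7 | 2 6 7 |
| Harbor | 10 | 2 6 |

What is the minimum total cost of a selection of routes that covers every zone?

Atlas, Comet together cover every zone (Atlas ∪ Comet = {2, 3, 4, 5, 6, 7, 8}); total cost 2 + 8 = 10.
No covering selection has total cost below 10.

10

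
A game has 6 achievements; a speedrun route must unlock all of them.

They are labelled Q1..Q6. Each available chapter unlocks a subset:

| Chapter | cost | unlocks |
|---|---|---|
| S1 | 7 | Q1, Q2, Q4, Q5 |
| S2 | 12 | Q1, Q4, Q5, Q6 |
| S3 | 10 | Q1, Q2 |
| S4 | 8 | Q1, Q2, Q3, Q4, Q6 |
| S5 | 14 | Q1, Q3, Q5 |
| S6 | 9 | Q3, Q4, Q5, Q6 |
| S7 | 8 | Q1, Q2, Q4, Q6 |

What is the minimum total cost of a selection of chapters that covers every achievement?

15

S1, S4 together cover every achievement (S1 ∪ S4 = {Q1, Q2, Q3, Q4, Q5, Q6}); total cost 7 + 8 = 15.
No covering selection has total cost below 15.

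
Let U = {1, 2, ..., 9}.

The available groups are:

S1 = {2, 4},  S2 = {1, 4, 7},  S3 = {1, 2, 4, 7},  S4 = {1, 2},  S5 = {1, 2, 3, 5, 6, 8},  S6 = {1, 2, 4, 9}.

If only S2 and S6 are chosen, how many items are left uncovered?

4

Union of S2, S6 = {1, 2, 4, 7, 9}.
Not covered: 3, 5, 6, 8 — 4 items.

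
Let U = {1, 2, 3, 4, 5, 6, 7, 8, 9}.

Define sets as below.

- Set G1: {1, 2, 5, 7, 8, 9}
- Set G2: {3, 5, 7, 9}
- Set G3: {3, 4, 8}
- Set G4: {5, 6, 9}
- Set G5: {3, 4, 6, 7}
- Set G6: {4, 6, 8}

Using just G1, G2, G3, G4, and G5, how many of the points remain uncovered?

0

Union of G1, G2, G3, G4, G5 = {1, 2, 3, 4, 5, 6, 7, 8, 9} — that's every point, so 0 are uncovered.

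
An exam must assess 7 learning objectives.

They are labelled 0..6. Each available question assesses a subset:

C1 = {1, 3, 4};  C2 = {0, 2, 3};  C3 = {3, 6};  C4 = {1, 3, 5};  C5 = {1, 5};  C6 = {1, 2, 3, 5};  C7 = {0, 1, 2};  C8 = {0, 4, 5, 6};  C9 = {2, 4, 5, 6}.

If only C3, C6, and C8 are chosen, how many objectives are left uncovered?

0

Union of C3, C6, C8 = {0, 1, 2, 3, 4, 5, 6} — that's every objective, so 0 are uncovered.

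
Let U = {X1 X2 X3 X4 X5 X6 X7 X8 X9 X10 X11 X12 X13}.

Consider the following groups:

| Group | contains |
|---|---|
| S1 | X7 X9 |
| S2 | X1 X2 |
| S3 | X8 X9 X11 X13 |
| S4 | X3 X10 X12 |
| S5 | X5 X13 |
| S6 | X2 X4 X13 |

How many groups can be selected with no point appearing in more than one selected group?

S1, S2, S4, S5 are pairwise disjoint (S1={X7,X9}; S2={X1,X2}; S4={X3,X10,X12}; S5={X5,X13}).
Every remaining group overlaps one of these, and no 5 of the listed groups are pairwise disjoint, so 4 is the maximum.

4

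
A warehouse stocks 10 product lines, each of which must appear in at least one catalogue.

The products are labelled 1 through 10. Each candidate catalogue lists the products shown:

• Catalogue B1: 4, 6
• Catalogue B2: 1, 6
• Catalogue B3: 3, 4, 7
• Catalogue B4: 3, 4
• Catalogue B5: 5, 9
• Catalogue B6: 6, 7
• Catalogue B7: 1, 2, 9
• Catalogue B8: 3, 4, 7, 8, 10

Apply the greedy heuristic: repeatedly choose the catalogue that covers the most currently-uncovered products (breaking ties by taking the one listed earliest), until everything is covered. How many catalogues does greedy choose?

4

Greedy: pick B8 (covers 5 new) → pick B7 (covers 3 new) → pick B1 (covers 1 new) → pick B5 (covers 1 new). Total picks: 4.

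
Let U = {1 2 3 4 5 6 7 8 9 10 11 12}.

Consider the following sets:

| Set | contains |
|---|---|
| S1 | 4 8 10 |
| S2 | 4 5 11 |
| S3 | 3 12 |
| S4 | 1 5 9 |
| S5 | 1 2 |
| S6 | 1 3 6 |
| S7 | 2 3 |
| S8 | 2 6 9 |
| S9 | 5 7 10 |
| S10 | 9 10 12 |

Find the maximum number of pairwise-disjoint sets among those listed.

3

S3, S8, S9 are pairwise disjoint (S3={3,12}; S8={2,6,9}; S9={5,7,10}).
Every remaining set overlaps one of these, and no 4 of the listed sets are pairwise disjoint, so 3 is the maximum.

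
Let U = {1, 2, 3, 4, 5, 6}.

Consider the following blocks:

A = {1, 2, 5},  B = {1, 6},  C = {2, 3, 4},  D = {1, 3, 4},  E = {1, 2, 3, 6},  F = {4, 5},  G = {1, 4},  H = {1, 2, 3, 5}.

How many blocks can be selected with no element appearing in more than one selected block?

B, F are pairwise disjoint (B={1,6}; F={4,5}).
Every remaining block overlaps one of these, and no 3 of the listed blocks are pairwise disjoint, so 2 is the maximum.

2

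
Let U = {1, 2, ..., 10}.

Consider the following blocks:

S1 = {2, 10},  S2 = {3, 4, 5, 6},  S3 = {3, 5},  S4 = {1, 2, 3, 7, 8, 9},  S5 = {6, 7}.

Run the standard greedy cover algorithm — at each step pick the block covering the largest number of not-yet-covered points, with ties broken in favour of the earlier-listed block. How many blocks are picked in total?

Greedy: pick S4 (covers 6 new) → pick S2 (covers 3 new) → pick S1 (covers 1 new). Total picks: 3.

3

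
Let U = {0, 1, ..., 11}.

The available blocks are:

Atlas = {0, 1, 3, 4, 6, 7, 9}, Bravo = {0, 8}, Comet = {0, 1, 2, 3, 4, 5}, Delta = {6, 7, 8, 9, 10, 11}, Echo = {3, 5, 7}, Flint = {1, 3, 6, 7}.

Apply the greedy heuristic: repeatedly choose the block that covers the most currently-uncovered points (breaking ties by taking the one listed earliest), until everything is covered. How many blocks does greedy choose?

3

Greedy: pick Atlas (covers 7 new) → pick Delta (covers 3 new) → pick Comet (covers 2 new). Total picks: 3.
(The true minimum cover uses only 2 blocks, so greedy is not optimal here.)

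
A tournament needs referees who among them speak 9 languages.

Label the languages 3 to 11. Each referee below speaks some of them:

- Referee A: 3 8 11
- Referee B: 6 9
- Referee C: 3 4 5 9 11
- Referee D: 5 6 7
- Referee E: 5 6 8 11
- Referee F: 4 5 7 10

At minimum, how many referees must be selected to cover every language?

3

A and B and F together: A ∪ B ∪ F = {3, 4, 5, 6, 7, 8, 9, 10, 11} — every language is covered.
Only F contains 10, so F is forced; the remaining 5 languages need at least 2 more referees (each remaining referee adds at most 3) — so at least 3 referees are needed, and 3 is optimal.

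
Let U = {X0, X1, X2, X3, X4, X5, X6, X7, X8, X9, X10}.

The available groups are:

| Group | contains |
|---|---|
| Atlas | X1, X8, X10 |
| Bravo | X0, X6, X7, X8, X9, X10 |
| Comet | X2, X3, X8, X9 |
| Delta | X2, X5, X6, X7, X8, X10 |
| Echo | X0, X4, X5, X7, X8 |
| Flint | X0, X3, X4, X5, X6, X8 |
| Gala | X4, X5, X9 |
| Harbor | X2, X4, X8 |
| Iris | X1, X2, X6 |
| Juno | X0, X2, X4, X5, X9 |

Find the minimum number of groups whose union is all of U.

Bravo and Flint and Iris together: Bravo ∪ Flint ∪ Iris = {X0, X1, X2, X3, X4, X5, X6, X7, X8, X9, X10} — every item is covered.
No 2 of the 10 groups cover everything (all 45 combinations miss at least one item), so 3 is optimal.

3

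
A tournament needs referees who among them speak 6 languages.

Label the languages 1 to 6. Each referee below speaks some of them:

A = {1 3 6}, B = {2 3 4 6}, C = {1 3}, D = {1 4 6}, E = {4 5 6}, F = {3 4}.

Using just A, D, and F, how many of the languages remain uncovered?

Union of A, D, F = {1, 3, 4, 6}.
Not covered: 2, 5 — 2 languages.

2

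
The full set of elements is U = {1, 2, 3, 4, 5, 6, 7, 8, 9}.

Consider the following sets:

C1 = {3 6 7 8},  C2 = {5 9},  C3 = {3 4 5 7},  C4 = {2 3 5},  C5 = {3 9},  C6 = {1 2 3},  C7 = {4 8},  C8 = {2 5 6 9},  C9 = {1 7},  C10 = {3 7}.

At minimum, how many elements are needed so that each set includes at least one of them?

4

H = {3, 5, 7, 8} meets every set (each contains at least one member of H), and |H| = 4.
No choice of 3 elements meets every set, so 4 is the minimum.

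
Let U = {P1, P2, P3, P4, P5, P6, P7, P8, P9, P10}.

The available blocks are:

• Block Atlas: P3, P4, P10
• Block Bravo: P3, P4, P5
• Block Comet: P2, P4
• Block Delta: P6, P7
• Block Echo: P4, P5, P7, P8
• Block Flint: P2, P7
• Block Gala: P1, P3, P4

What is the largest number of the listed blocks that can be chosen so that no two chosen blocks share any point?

2

Bravo, Flint are pairwise disjoint (Bravo={P3,P4,P5}; Flint={P2,P7}).
Every remaining block overlaps one of these, and no 3 of the listed blocks are pairwise disjoint, so 2 is the maximum.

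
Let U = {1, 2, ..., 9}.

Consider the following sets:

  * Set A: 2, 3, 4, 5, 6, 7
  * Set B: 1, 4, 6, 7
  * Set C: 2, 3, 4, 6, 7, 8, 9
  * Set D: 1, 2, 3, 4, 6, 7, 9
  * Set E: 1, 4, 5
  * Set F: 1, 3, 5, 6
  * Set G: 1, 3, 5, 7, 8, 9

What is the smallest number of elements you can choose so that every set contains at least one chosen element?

H = {1, 6} meets every set (each contains at least one member of H), and |H| = 2.
No single element lies in every set, so at least 2 are needed and 2 is optimal.

2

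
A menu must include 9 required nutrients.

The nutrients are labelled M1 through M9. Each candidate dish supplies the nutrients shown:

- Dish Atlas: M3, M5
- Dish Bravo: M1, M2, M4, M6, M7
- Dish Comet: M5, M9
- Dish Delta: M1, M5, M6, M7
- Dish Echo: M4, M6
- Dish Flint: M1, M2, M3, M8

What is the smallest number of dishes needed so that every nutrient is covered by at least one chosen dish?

Bravo and Comet and Flint together: Bravo ∪ Comet ∪ Flint = {M1, M2, M3, M4, M5, M6, M7, M8, M9} — every nutrient is covered.
Only Flint contains M8, so Flint is forced; the remaining 5 nutrients need at least 2 more dishes (each remaining dish adds at most 3) — so at least 3 dishes are needed, and 3 is optimal.

3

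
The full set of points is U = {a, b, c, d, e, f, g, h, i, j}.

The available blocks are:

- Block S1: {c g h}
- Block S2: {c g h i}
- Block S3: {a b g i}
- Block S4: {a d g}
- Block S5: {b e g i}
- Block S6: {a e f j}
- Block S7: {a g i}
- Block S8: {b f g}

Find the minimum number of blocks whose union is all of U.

4

Take {S2, S4, S5, S6}. Their union is {a, b, c, d, e, f, g, h, i, j}, which is all 10 points.
Only S4 contains d, so S4 is forced; the remaining 7 points need at least 3 more blocks (each remaining block adds at most 3) — so at least 4 blocks are needed, and 4 is optimal.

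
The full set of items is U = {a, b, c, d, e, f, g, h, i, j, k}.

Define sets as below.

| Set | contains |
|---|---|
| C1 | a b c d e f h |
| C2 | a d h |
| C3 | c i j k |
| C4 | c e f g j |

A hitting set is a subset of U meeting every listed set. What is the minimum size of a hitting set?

The 2 items {a, j} hit every set.
The sets C2, C4 are pairwise disjoint, so any hitting set needs a separate item for each — at least 2. Hence 2 is optimal.

2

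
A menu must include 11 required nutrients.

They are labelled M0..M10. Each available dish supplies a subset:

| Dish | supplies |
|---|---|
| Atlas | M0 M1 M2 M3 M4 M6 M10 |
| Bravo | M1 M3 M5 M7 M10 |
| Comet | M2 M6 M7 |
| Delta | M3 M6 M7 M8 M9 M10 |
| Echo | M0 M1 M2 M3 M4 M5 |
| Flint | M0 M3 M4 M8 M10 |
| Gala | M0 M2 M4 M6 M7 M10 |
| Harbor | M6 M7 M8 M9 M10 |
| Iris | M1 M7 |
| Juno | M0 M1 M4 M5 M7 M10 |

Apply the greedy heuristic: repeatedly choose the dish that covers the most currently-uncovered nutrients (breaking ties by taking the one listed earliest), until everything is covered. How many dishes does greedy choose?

Greedy: pick Atlas (covers 7 new) → pick Delta (covers 3 new) → pick Bravo (covers 1 new). Total picks: 3.
(The true minimum cover uses only 2 dishes, so greedy is not optimal here.)

3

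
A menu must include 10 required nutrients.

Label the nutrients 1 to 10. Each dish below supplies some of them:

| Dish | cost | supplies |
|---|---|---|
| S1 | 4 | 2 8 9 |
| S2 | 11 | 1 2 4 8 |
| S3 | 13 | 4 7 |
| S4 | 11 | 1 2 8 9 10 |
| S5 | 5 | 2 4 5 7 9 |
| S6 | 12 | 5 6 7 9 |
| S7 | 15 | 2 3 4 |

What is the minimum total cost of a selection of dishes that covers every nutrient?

S4, S6, S7 together cover every nutrient (S4 ∪ S6 ∪ S7 = {1, 2, 3, 4, 5, 6, 7, 8, 9, 10}); total cost 11 + 12 + 15 = 38.
The greedy pick S5, S4, S6, S7 costs 43; no covering selection beats 38.

38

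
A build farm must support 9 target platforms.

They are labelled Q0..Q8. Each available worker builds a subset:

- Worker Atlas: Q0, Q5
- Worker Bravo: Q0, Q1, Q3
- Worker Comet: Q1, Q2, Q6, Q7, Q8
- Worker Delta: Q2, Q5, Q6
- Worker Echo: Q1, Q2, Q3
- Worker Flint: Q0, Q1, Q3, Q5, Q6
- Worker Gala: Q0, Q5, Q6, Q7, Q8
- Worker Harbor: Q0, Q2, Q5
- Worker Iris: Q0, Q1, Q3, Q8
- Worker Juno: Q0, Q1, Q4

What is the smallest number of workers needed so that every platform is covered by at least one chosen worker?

Echo and Gala and Juno together: Echo ∪ Gala ∪ Juno = {Q0, Q1, Q2, Q3, Q4, Q5, Q6, Q7, Q8} — every platform is covered.
Only Juno contains Q4, so Juno is forced; the remaining 6 platforms need at least 2 more workers (each remaining worker adds at most 4) — so at least 3 workers are needed, and 3 is optimal.

3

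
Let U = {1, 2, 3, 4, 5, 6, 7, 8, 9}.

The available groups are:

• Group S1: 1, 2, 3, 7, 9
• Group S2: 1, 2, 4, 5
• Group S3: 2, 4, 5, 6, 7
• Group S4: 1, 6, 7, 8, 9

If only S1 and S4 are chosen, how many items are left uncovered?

Union of S1, S4 = {1, 2, 3, 6, 7, 8, 9}.
Not covered: 4, 5 — 2 items.

2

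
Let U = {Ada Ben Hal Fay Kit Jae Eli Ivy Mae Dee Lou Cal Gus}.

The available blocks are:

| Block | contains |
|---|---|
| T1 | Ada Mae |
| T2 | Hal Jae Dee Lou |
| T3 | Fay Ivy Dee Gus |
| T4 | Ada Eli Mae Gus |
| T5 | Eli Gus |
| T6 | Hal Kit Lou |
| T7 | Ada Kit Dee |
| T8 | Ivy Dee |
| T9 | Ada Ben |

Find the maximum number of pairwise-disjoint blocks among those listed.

4

T1, T5, T6, T8 are pairwise disjoint (T1={Ada,Mae}; T5={Eli,Gus}; T6={Hal,Kit,Lou}; T8={Ivy,Dee}).
Every remaining block overlaps one of these, and no 5 of the listed blocks are pairwise disjoint, so 4 is the maximum.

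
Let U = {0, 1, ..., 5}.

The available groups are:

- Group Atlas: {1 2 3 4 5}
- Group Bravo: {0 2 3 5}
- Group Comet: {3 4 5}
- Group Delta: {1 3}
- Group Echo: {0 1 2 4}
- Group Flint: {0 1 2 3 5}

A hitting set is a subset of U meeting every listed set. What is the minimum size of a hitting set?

The 2 points {2, 3} hit every group.
No single point lies in every group, so at least 2 are needed and 2 is optimal.

2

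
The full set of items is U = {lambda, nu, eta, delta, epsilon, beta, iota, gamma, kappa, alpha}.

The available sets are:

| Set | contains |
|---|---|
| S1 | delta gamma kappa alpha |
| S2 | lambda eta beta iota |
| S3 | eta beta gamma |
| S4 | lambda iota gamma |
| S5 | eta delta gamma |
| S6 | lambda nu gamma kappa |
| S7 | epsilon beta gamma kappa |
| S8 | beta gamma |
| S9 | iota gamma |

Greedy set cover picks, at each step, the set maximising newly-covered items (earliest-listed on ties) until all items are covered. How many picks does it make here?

Greedy: pick S1 (covers 4 new) → pick S2 (covers 4 new) → pick S6 (covers 1 new) → pick S7 (covers 1 new). Total picks: 4.

4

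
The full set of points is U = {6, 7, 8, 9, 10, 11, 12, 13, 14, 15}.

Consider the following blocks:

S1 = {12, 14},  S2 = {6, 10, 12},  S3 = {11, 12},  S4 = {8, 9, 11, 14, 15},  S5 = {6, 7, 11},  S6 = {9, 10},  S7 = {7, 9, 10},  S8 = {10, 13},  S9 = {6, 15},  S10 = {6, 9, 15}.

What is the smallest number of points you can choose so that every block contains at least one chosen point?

H = {6, 10, 11, 14} meets every block (each contains at least one member of H), and |H| = 4.
No choice of 3 points meets every block, so 4 is the minimum.

4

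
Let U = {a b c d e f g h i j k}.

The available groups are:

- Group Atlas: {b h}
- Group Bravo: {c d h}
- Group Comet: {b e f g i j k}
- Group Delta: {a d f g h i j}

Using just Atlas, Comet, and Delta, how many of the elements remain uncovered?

1

Union of Atlas, Comet, Delta = {a, b, d, e, f, g, h, i, j, k}.
Not covered: c — 1 element.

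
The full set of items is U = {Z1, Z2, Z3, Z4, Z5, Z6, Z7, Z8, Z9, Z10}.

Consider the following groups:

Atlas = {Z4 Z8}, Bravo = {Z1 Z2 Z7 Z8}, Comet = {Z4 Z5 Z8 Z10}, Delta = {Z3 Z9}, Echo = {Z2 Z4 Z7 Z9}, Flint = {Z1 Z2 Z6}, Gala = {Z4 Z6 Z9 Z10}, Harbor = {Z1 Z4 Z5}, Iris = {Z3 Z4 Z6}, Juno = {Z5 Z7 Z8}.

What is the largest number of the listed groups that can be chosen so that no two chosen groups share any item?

3

Comet, Delta, Flint are pairwise disjoint (Comet={Z4,Z5,Z8,Z10}; Delta={Z3,Z9}; Flint={Z1,Z2,Z6}).
Every remaining group overlaps one of these, and no 4 of the listed groups are pairwise disjoint, so 3 is the maximum.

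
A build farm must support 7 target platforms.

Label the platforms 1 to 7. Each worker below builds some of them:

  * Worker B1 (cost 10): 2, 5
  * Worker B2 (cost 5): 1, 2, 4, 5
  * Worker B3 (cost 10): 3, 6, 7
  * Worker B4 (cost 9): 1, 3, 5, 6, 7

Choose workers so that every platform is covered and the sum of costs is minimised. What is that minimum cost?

B2, B4 together cover every platform (B2 ∪ B4 = {1, 2, 3, 4, 5, 6, 7}); total cost 5 + 9 = 14.
No covering selection has total cost below 14.

14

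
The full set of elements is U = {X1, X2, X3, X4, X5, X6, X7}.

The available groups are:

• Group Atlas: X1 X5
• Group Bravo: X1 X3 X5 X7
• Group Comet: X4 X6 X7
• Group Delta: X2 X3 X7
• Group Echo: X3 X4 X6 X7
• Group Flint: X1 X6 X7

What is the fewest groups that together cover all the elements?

3

Atlas and Delta and Echo together: Atlas ∪ Delta ∪ Echo = {X1, X2, X3, X4, X5, X6, X7} — every element is covered.
Only Delta contains X2, so Delta is forced; the remaining 4 elements need at least 2 more groups (each remaining group adds at most 2) — so at least 3 groups are needed, and 3 is optimal.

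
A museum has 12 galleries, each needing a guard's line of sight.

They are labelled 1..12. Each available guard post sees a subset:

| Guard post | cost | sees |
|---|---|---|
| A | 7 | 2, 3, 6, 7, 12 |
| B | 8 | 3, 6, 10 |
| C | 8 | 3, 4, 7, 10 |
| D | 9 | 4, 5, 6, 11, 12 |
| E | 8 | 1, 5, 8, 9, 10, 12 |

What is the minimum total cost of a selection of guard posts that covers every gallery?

24

A, D, E together cover every gallery (A ∪ D ∪ E = {1, 2, 3, 4, 5, 6, 7, 8, 9, 10, 11, 12}); total cost 7 + 9 + 8 = 24.
No covering selection has total cost below 24.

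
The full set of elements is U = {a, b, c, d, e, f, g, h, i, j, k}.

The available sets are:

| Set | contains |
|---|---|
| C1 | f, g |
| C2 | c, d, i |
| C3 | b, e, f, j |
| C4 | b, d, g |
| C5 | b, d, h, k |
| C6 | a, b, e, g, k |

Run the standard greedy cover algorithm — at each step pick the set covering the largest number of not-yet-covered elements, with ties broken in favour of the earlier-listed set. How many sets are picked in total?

4

Greedy: pick C6 (covers 5 new) → pick C2 (covers 3 new) → pick C3 (covers 2 new) → pick C5 (covers 1 new). Total picks: 4.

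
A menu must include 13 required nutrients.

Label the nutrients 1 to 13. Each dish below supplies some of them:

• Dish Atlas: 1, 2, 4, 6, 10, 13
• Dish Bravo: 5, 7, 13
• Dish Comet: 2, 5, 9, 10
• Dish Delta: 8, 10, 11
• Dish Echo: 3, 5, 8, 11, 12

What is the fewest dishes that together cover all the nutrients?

Take {Atlas, Bravo, Comet, Echo}. Their union is {1, 2, 3, 4, 5, 6, 7, 8, 9, 10, 11, 12, 13}, which is all 13 nutrients.
Only Comet contains 9, so Comet is forced; the remaining 9 nutrients need at least 3 more dishes (each remaining dish adds at most 4) — so at least 4 dishes are needed, and 4 is optimal.

4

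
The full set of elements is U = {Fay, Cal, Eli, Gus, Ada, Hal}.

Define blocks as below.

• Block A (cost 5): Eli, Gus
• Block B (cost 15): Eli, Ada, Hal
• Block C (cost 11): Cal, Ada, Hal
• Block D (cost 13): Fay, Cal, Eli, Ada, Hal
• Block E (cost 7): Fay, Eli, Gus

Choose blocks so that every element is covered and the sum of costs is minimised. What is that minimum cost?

18

C, E together cover every element (C ∪ E = {Fay, Cal, Eli, Gus, Ada, Hal}); total cost 11 + 7 = 18.
No covering selection has total cost below 18.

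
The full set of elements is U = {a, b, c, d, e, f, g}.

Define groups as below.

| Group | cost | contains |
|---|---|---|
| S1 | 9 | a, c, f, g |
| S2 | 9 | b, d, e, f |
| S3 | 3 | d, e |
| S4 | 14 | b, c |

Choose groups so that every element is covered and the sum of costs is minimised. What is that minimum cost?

18

S1, S2 together cover every element (S1 ∪ S2 = {a, b, c, d, e, f, g}); total cost 9 + 9 = 18.
The greedy pick S3, S1, S2 costs 21; no covering selection beats 18.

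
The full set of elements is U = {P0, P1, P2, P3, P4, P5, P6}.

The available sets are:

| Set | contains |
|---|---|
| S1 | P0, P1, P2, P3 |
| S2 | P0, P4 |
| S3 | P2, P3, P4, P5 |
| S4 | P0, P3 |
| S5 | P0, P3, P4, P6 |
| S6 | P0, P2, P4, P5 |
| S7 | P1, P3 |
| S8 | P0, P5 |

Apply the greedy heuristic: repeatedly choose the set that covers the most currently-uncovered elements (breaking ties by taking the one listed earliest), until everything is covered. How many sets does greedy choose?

Greedy: pick S1 (covers 4 new) → pick S3 (covers 2 new) → pick S5 (covers 1 new). Total picks: 3.

3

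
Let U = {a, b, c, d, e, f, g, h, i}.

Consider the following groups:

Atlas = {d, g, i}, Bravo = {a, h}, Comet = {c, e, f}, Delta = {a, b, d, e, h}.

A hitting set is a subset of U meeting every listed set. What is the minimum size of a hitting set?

3

The 3 items {f, g, h} hit every group.
The groups Atlas, Bravo, Comet are pairwise disjoint, so any hitting set needs a separate item for each — at least 3. Hence 3 is optimal.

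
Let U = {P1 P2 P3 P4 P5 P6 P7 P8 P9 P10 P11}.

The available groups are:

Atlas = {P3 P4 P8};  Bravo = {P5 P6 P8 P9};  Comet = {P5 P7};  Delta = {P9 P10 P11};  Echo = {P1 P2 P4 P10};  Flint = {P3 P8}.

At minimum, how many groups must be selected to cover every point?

5

Bravo and Comet and Delta and Echo and Flint together: Bravo ∪ Comet ∪ Delta ∪ Echo ∪ Flint = {P1, P2, P3, P4, P5, P6, P7, P8, P9, P10, P11} — every point is covered.
No 4 of the 6 groups cover everything (all 15 combinations miss at least one point), so 5 is optimal.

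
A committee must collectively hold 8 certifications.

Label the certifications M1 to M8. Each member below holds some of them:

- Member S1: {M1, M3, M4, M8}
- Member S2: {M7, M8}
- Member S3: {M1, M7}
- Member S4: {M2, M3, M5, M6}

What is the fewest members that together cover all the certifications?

S1 and S3 and S4 together: S1 ∪ S3 ∪ S4 = {M1, M2, M3, M4, M5, M6, M7, M8} — every certification is covered.
Only S4 contains M2, so S4 is forced; the remaining 4 certifications need at least 2 more members (each remaining member adds at most 3) — so at least 3 members are needed, and 3 is optimal.

3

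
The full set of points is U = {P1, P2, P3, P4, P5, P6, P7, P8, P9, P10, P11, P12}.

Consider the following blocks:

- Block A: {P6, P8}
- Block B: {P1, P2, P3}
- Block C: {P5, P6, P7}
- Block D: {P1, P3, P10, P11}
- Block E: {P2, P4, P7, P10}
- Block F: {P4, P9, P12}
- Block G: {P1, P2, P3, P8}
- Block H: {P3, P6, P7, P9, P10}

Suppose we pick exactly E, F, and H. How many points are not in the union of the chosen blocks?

Union of E, F, H = {P2, P3, P4, P6, P7, P9, P10, P12}.
Not covered: P1, P5, P8, P11 — 4 points.

4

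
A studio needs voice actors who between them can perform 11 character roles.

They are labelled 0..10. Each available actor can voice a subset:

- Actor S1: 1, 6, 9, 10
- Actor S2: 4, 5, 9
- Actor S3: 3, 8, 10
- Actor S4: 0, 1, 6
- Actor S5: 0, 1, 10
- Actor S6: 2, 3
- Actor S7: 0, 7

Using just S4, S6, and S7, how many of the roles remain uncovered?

Union of S4, S6, S7 = {0, 1, 2, 3, 6, 7}.
Not covered: 4, 5, 8, 9, 10 — 5 roles.

5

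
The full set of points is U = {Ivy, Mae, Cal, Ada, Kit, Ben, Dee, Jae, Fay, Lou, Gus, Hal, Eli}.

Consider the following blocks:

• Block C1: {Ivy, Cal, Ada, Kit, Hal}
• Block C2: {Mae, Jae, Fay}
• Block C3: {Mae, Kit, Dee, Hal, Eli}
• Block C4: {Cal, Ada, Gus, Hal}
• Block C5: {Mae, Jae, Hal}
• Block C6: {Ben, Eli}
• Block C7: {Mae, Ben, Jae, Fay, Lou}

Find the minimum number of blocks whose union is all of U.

4

C1, C3, C4, and C7 cover everything between them: the union {Ivy, Mae, Cal, Ada, Kit, Ben, Dee, Jae, Fay, Lou, Gus, Hal, Eli} is all of U.
No 3 of the 7 blocks cover everything (all 35 combinations miss at least one point), so 4 is optimal.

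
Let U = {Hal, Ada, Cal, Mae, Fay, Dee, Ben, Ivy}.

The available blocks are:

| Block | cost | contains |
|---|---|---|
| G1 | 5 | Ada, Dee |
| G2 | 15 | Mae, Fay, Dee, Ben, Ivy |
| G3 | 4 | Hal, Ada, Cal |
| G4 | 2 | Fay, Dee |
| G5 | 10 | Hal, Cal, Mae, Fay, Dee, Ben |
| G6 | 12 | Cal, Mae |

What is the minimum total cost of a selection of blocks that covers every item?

19

G2, G3 together cover every item (G2 ∪ G3 = {Hal, Ada, Cal, Mae, Fay, Dee, Ben, Ivy}); total cost 15 + 4 = 19.
The greedy pick G4, G3, G2 costs 21; no covering selection beats 19.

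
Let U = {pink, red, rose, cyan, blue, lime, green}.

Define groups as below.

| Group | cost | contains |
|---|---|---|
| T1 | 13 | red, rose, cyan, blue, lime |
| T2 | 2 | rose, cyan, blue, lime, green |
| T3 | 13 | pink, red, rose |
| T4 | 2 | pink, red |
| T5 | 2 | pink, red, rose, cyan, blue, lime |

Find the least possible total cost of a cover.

4

T2, T4 together cover every item (T2 ∪ T4 = {pink, red, rose, cyan, blue, lime, green}); total cost 2 + 2 = 4.
No covering selection has total cost below 4.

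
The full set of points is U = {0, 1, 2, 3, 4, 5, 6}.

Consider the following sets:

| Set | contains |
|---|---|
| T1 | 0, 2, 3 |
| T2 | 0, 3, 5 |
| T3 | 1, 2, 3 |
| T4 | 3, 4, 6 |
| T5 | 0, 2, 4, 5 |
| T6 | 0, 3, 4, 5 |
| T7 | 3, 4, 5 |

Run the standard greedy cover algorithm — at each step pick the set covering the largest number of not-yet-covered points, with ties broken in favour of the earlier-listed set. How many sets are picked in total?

Greedy: pick T5 (covers 4 new) → pick T3 (covers 2 new) → pick T4 (covers 1 new). Total picks: 3.

3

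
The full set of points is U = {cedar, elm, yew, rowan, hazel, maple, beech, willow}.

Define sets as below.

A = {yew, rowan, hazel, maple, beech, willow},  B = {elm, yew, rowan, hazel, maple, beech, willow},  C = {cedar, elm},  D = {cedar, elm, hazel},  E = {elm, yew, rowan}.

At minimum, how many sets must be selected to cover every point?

B and D together: B ∪ D = {cedar, elm, yew, rowan, hazel, maple, beech, willow} — every point is covered.
No single set has all 8 points (the largest, B, has 7), so 2 is optimal.

2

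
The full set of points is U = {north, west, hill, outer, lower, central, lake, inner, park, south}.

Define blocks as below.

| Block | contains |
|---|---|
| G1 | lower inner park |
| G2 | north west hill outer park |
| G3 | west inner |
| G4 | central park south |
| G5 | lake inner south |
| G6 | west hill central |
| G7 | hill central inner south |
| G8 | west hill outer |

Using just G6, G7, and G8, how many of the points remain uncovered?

Union of G6, G7, G8 = {west, hill, outer, central, inner, south}.
Not covered: north, lower, lake, park — 4 points.

4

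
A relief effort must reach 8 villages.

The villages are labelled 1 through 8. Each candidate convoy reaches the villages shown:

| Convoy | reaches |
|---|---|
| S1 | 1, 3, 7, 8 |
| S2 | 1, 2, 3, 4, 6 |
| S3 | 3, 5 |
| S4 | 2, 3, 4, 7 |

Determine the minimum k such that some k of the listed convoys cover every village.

Take {S1, S2, S3}. Their union is {1, 2, 3, 4, 5, 6, 7, 8}, which is all 8 villages.
Only S3 contains 5, so S3 is forced; the remaining 6 villages need at least 2 more convoys (each remaining convoy adds at most 4) — so at least 3 convoys are needed, and 3 is optimal.

3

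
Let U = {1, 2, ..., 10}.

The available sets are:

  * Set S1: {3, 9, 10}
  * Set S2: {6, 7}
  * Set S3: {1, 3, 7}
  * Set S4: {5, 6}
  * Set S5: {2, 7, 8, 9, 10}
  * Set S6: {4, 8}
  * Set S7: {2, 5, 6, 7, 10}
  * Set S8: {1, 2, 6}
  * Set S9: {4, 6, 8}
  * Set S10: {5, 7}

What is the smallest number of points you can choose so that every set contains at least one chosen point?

Take H = {4, 6, 7, 10}. Each listed set contains at least one of these, so H is a hitting set of size 4.
The sets S1, S6, S8, S10 are pairwise disjoint, so any hitting set needs a separate point for each — at least 4. Hence 4 is optimal.

4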